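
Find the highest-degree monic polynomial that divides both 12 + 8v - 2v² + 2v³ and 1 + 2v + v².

Apply the Euclidean algorithm:
  2v³ - 2v² + 8v + 12 = (2v - 6)(v² + 2v + 1) + (18v + 18)
  v² + 2v + 1 = ((1/18)v + 1/18)(18v + 18) + (0)
Last nonzero remainder: 18v + 18. Dividing through by 18 gives the monic gcd v + 1.

1 + v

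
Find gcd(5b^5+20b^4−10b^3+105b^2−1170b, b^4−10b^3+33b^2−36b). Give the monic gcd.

By polynomial division,
  5b^5+20b^4−10b^3+105b^2−1170b = (5b+70)(b^4−10b^3+33b^2−36b) + (525b^3−2025b^2+1350b)
  b^4−10b^3+33b^2−36b = ((1/525)b−43/3675)(525b^3−2025b^2+1350b) + ((330/49)b^2−(990/49)b)
  525b^3−2025b^2+1350b = ((1715/22)b−735/11)((330/49)b^2−(990/49)b) + (0)
Last nonzero remainder: (330/49)b^2−(990/49)b. Dividing through by 330/49 gives the monic gcd b^2−3b.

b^2−3b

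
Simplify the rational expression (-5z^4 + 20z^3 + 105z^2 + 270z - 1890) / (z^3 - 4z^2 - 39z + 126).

(-5z^2 - 30z - 90)/(z + 6)

By polynomial division,
  -5z^4 + 20z^3 + 105z^2 + 270z - 1890 = (-5z)(z^3 - 4z^2 - 39z + 126) + (-90z^2 + 900z - 1890)
  z^3 - 4z^2 - 39z + 126 = (-(1/90)z - 1/15)(-90z^2 + 900z - 1890) + (0)
Last nonzero remainder: -90z^2 + 900z - 1890. Dividing through by -90 gives the monic gcd z^2 - 10z + 21.
Cancel z^2 - 10z + 21 from numerator and denominator to get the reduced form.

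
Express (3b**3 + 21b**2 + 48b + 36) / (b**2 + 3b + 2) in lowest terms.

(3b**2 + 15b + 18)/(b + 1)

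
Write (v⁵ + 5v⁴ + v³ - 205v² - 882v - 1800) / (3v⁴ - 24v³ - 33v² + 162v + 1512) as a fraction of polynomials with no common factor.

(v² + 6v + 25)/(3v - 21)

Apply the Euclidean algorithm:
  v⁵ + 5v⁴ + v³ - 205v² - 882v - 1800 = ((1/3)v + 13/3)(3v⁴ - 24v³ - 33v² + 162v + 1512) + (116v³ - 116v² - 2088v - 8352)
  3v⁴ - 24v³ - 33v² + 162v + 1512 = ((3/116)v - 21/116)(116v³ - 116v² - 2088v - 8352) + (0)
Last nonzero remainder: 116v³ - 116v² - 2088v - 8352. Dividing through by 116 gives the monic gcd v³ - v² - 18v - 72.
Cancel v³ - v² - 18v - 72 from numerator and denominator to get the reduced form.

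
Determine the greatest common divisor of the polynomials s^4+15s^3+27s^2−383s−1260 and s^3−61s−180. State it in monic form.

Repeated division with remainder:
  s^4+15s^3+27s^2−383s−1260 = (s+15)(s^3−61s−180) + (88s^2+712s+1440)
  s^3−61s−180 = ((1/88)s−89/968)(88s^2+712s+1440) + (−(1440/121)s−5760/121)
  88s^2+712s+1440 = (−(1331/180)s−121/4)(−(1440/121)s−5760/121) + (0)
Last nonzero remainder: −(1440/121)s−5760/121. Dividing through by −1440/121 gives the monic gcd s+4.

s+4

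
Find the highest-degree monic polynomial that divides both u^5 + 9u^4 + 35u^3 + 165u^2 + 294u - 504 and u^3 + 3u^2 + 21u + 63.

Repeated division with remainder:
  u^5 + 9u^4 + 35u^3 + 165u^2 + 294u - 504 = (u^2 + 6u - 4)(u^3 + 3u^2 + 21u + 63) + (-12u^2 - 252)
  u^3 + 3u^2 + 21u + 63 = (-(1/12)u - 1/4)(-12u^2 - 252) + (0)
Last nonzero remainder: -12u^2 - 252. Dividing through by -12 gives the monic gcd u^2 + 21.

u^2 + 21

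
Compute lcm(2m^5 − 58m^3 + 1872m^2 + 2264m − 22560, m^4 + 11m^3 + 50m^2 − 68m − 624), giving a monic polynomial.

m^7 + 10m^6 + 23m^5 + 646m^4 + 8984m^3 + 48712m^2 − 53936m − 586560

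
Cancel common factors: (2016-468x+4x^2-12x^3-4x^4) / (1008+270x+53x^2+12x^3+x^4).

Repeated division with remainder:
  -4x^4-12x^3+4x^2-468x+2016 = (-4)(x^4+12x^3+53x^2+270x+1008) + (36x^3+216x^2+612x+6048)
  x^4+12x^3+53x^2+270x+1008 = ((1/36)x+1/6)(36x^3+216x^2+612x+6048) + (0)
Last nonzero remainder: 36x^3+216x^2+612x+6048. Dividing through by 36 gives the monic gcd x^3+6x^2+17x+168.
Cancel x^3+6x^2+17x+168 from numerator and denominator to get the reduced form.

(12-4x)/(6+x)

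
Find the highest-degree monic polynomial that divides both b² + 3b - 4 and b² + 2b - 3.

By polynomial division,
  b² + 3b - 4 = (b² + 2b - 3) + (b - 1)
  b² + 2b - 3 = (b + 3)(b - 1) + (0)
The last nonzero remainder b - 1 is already monic.

b - 1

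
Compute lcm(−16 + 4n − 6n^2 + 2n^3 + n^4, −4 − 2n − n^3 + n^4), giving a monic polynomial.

−16 − 12n − 2n^2 − 4n^3 + 3n^4 + n^5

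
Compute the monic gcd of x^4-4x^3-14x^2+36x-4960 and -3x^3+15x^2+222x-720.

x^2-2x-80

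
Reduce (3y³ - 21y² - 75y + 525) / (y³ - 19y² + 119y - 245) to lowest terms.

(3y + 15)/(y - 7)

Euclidean algorithm in ℚ[y]:
  3y³ - 21y² - 75y + 525 = (3)(y³ - 19y² + 119y - 245) + (36y² - 432y + 1260)
  y³ - 19y² + 119y - 245 = ((1/36)y - 7/36)(36y² - 432y + 1260) + (0)
Last nonzero remainder: 36y² - 432y + 1260. Dividing through by 36 gives the monic gcd y² - 12y + 35.
Cancel y² - 12y + 35 from numerator and denominator to get the reduced form.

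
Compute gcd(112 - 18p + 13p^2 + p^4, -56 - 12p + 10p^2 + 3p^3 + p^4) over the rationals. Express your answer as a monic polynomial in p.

14 + 3p + p^2

Repeated division with remainder:
  p^4 + 13p^2 - 18p + 112 = (p^4 + 3p^3 + 10p^2 - 12p - 56) + (-3p^3 + 3p^2 - 6p + 168)
  p^4 + 3p^3 + 10p^2 - 12p - 56 = (-(1/3)p - 4/3)(-3p^3 + 3p^2 - 6p + 168) + (12p^2 + 36p + 168)
  -3p^3 + 3p^2 - 6p + 168 = (-(1/4)p + 1)(12p^2 + 36p + 168) + (0)
Last nonzero remainder: 12p^2 + 36p + 168. Dividing through by 12 gives the monic gcd p^2 + 3p + 14.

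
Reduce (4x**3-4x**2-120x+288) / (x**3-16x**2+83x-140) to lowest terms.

(4x**2+12x-72)/(x**2-12x+35)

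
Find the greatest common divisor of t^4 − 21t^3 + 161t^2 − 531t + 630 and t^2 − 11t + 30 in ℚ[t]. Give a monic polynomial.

t^2 − 11t + 30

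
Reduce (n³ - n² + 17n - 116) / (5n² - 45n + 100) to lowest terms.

(n² + 3n + 29)/(5n - 25)

Apply the Euclidean algorithm:
  n³ - n² + 17n - 116 = ((1/5)n + 8/5)(5n² - 45n + 100) + (69n - 276)
  5n² - 45n + 100 = ((5/69)n - 25/69)(69n - 276) + (0)
Last nonzero remainder: 69n - 276. Dividing through by 69 gives the monic gcd n - 4.
Cancel n - 4 from numerator and denominator to get the reduced form.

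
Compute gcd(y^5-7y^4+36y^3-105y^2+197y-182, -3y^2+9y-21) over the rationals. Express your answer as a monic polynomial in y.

Repeated division with remainder:
  y^5-7y^4+36y^3-105y^2+197y-182 = (-(1/3)y^3+(4/3)y^2-(17/3)y+26/3)(-3y^2+9y-21) + (0)
Last nonzero remainder: -3y^2+9y-21. Dividing through by -3 gives the monic gcd y^2-3y+7.

y^2-3y+7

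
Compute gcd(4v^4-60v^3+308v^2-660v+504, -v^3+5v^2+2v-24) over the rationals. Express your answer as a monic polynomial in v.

v-3

By polynomial division,
  4v^4-60v^3+308v^2-660v+504 = (-4v+40)(-v^3+5v^2+2v-24) + (116v^2-836v+1464)
  -v^3+5v^2+2v-24 = (-(1/116)v-16/841)(116v^2-836v+1464) + (-(1080/841)v+3240/841)
  116v^2-836v+1464 = (-(24389/270)v+51301/135)(-(1080/841)v+3240/841) + (0)
Last nonzero remainder: -(1080/841)v+3240/841. Dividing through by -1080/841 gives the monic gcd v-3.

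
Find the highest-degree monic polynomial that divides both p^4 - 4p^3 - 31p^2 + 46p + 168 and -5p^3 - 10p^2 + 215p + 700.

p^2 - 3p - 28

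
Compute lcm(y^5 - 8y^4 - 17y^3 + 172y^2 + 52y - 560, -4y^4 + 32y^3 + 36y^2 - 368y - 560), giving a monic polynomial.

Euclidean algorithm in ℚ[y]:
  y^5 - 8y^4 - 17y^3 + 172y^2 + 52y - 560 = (-(1/4)y)(-4y^4 + 32y^3 + 36y^2 - 368y - 560) + (-8y^3 + 80y^2 - 88y - 560)
  -4y^4 + 32y^3 + 36y^2 - 368y - 560 = ((1/2)y + 1)(-8y^3 + 80y^2 - 88y - 560) + (0)
Last nonzero remainder: -8y^3 + 80y^2 - 88y - 560. Dividing through by -8 gives the monic gcd y^3 - 10y^2 + 11y + 70.
Then lcm(f, g) = f·g / gcd(f, g); expanding and making the result monic gives the answer.

y^6 - 6y^5 - 33y^4 + 138y^3 + 396y^2 - 456y - 1120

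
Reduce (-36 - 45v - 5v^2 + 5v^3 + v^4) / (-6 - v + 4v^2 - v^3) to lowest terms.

(-12 - 7v - v^2)/(-2 + v)

Repeated division with remainder:
  v^4 + 5v^3 - 5v^2 - 45v - 36 = (-v - 9)(-v^3 + 4v^2 - v - 6) + (30v^2 - 60v - 90)
  -v^3 + 4v^2 - v - 6 = (-(1/30)v + 1/15)(30v^2 - 60v - 90) + (0)
Last nonzero remainder: 30v^2 - 60v - 90. Dividing through by 30 gives the monic gcd v^2 - 2v - 3.
Cancel v^2 - 2v - 3 from numerator and denominator to get the reduced form.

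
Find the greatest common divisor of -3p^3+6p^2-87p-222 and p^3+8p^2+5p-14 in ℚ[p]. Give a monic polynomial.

Repeated division with remainder:
  -3p^3+6p^2-87p-222 = (-3)(p^3+8p^2+5p-14) + (30p^2-72p-264)
  p^3+8p^2+5p-14 = ((1/30)p+26/75)(30p^2-72p-264) + ((969/25)p+1938/25)
  30p^2-72p-264 = ((250/323)p-1100/323)((969/25)p+1938/25) + (0)
Last nonzero remainder: (969/25)p+1938/25. Dividing through by 969/25 gives the monic gcd p+2.

p+2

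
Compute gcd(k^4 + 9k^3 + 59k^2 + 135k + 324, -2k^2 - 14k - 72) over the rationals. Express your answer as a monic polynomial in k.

k^2 + 7k + 36

Euclidean algorithm in ℚ[k]:
  k^4 + 9k^3 + 59k^2 + 135k + 324 = (-(1/2)k^2 - k - 9/2)(-2k^2 - 14k - 72) + (0)
Last nonzero remainder: -2k^2 - 14k - 72. Dividing through by -2 gives the monic gcd k^2 + 7k + 36.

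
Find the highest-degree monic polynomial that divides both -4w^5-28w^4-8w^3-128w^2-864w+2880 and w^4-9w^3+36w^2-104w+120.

w^3-4w^2+16w-24

By polynomial division,
  -4w^5-28w^4-8w^3-128w^2-864w+2880 = (-4w-64)(w^4-9w^3+36w^2-104w+120) + (-440w^3+1760w^2-7040w+10560)
  w^4-9w^3+36w^2-104w+120 = (-(1/440)w+1/88)(-440w^3+1760w^2-7040w+10560) + (0)
Last nonzero remainder: -440w^3+1760w^2-7040w+10560. Dividing through by -440 gives the monic gcd w^3-4w^2+16w-24.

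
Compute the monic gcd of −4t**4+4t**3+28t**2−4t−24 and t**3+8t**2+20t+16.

Repeated division with remainder:
  −4t**4+4t**3+28t**2−4t−24 = (−4t+36)(t**3+8t**2+20t+16) + (−180t**2−660t−600)
  t**3+8t**2+20t+16 = (−(1/180)t−13/540)(−180t**2−660t−600) + ((7/9)t+14/9)
  −180t**2−660t−600 = (−(1620/7)t−2700/7)((7/9)t+14/9) + (0)
Last nonzero remainder: (7/9)t+14/9. Dividing through by 7/9 gives the monic gcd t+2.

t+2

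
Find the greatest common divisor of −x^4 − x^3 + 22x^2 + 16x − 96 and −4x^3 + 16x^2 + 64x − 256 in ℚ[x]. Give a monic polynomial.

x^2 − 16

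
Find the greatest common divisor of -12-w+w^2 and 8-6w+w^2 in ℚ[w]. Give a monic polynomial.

By polynomial division,
  w^2-w-12 = (w^2-6w+8) + (5w-20)
  w^2-6w+8 = ((1/5)w-2/5)(5w-20) + (0)
Last nonzero remainder: 5w-20. Dividing through by 5 gives the monic gcd w-4.

-4+w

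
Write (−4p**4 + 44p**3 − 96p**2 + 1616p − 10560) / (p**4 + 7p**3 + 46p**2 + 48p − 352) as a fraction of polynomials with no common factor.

(−4p**2 + 64p − 240)/(p**2 + 2p − 8)

Repeated division with remainder:
  −4p**4 + 44p**3 − 96p**2 + 1616p − 10560 = (−4)(p**4 + 7p**3 + 46p**2 + 48p − 352) + (72p**3 + 88p**2 + 1808p − 11968)
  p**4 + 7p**3 + 46p**2 + 48p − 352 = ((1/72)p + 13/162)(72p**3 + 88p**2 + 1808p − 11968) + ((1120/81)p**2 + (5600/81)p + 49280/81)
  72p**3 + 88p**2 + 1808p − 11968 = ((729/140)p − 1377/70)((1120/81)p**2 + (5600/81)p + 49280/81) + (0)
Last nonzero remainder: (1120/81)p**2 + (5600/81)p + 49280/81. Dividing through by 1120/81 gives the monic gcd p**2 + 5p + 44.
Cancel p**2 + 5p + 44 from numerator and denominator to get the reduced form.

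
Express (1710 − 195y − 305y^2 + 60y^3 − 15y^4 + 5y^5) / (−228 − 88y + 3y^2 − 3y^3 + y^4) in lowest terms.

By polynomial division,
  5y^5 − 15y^4 + 60y^3 − 305y^2 − 195y + 1710 = (5y)(y^4 − 3y^3 + 3y^2 − 88y − 228) + (45y^3 + 135y^2 + 945y + 1710)
  y^4 − 3y^3 + 3y^2 − 88y − 228 = ((1/45)y − 2/15)(45y^3 + 135y^2 + 945y + 1710) + (0)
Last nonzero remainder: 45y^3 + 135y^2 + 945y + 1710. Dividing through by 45 gives the monic gcd y^3 + 3y^2 + 21y + 38.
Cancel y^3 + 3y^2 + 21y + 38 from numerator and denominator to get the reduced form.

(45 − 30y + 5y^2)/(−6 + y)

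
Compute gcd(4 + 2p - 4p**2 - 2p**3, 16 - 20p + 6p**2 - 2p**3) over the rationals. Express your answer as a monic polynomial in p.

-1 + p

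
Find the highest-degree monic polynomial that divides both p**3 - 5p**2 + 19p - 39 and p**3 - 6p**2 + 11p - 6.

p - 3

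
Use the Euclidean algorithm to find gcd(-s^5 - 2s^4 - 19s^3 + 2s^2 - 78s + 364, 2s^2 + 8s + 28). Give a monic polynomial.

Repeated division with remainder:
  -s^5 - 2s^4 - 19s^3 + 2s^2 - 78s + 364 = (-(1/2)s^3 + s^2 - (13/2)s + 13)(2s^2 + 8s + 28) + (0)
Last nonzero remainder: 2s^2 + 8s + 28. Dividing through by 2 gives the monic gcd s^2 + 4s + 14.

s^2 + 4s + 14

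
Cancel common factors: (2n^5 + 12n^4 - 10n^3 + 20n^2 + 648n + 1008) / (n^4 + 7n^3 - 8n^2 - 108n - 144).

By polynomial division,
  2n^5 + 12n^4 - 10n^3 + 20n^2 + 648n + 1008 = (2n - 2)(n^4 + 7n^3 - 8n^2 - 108n - 144) + (20n^3 + 220n^2 + 720n + 720)
  n^4 + 7n^3 - 8n^2 - 108n - 144 = ((1/20)n - 1/5)(20n^3 + 220n^2 + 720n + 720) + (0)
Last nonzero remainder: 20n^3 + 220n^2 + 720n + 720. Dividing through by 20 gives the monic gcd n^3 + 11n^2 + 36n + 36.
Cancel n^3 + 11n^2 + 36n + 36 from numerator and denominator to get the reduced form.

(2n^2 - 10n + 28)/(n - 4)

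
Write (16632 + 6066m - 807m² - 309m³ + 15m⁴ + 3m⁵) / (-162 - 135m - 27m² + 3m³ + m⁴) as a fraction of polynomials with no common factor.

Repeated division with remainder:
  3m⁵ + 15m⁴ - 309m³ - 807m² + 6066m + 16632 = (3m + 6)(m⁴ + 3m³ - 27m² - 135m - 162) + (-246m³ - 240m² + 7362m + 17604)
  m⁴ + 3m³ - 27m² - 135m - 162 = (-(1/246)m - 83/10086)(-246m³ - 240m² + 7362m + 17604) + ((1600/1681)m² - (4800/1681)m - 28800/1681)
  -246m³ - 240m² + 7362m + 17604 = (-(206763/800)m - 822009/800)((1600/1681)m² - (4800/1681)m - 28800/1681) + (0)
Last nonzero remainder: (1600/1681)m² - (4800/1681)m - 28800/1681. Dividing through by 1600/1681 gives the monic gcd m² - 3m - 18.
Cancel m² - 3m - 18 from numerator and denominator to get the reduced form.

(-924 - 183m + 24m² + 3m³)/(9 + 6m + m²)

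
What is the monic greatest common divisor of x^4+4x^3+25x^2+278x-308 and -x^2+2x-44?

Euclidean algorithm in ℚ[x]:
  x^4+4x^3+25x^2+278x-308 = (-x^2-6x+7)(-x^2+2x-44) + (0)
Last nonzero remainder: -x^2+2x-44. Dividing through by -1 gives the monic gcd x^2-2x+44.

x^2-2x+44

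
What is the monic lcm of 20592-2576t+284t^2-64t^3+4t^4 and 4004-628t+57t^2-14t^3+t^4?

Euclidean algorithm in ℚ[t]:
  4t^4-64t^3+284t^2-2576t+20592 = (4)(t^4-14t^3+57t^2-628t+4004) + (-8t^3+56t^2-64t+4576)
  t^4-14t^3+57t^2-628t+4004 = (-(1/8)t+7/8)(-8t^3+56t^2-64t+4576) + (0)
Last nonzero remainder: -8t^3+56t^2-64t+4576. Dividing through by -8 gives the monic gcd t^3-7t^2+8t-572.
Then lcm(f, g) = f·g / gcd(f, g); expanding and making the result monic gives the answer.

-36036+9656t-1141t^2+183t^3-23t^4+t^5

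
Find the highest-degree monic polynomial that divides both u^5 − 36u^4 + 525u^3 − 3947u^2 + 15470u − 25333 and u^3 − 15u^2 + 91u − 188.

u^2 − 11u + 47

Apply the Euclidean algorithm:
  u^5 − 36u^4 + 525u^3 − 3947u^2 + 15470u − 25333 = (u^2 − 21u + 119)(u^3 − 15u^2 + 91u − 188) + (−63u^2 + 693u − 2961)
  u^3 − 15u^2 + 91u − 188 = (−(1/63)u + 4/63)(−63u^2 + 693u − 2961) + (0)
Last nonzero remainder: −63u^2 + 693u − 2961. Dividing through by −63 gives the monic gcd u^2 − 11u + 47.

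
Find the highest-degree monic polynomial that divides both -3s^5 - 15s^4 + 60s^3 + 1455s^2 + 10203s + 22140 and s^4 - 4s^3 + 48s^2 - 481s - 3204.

Repeated division with remainder:
  -3s^5 - 15s^4 + 60s^3 + 1455s^2 + 10203s + 22140 = (-3s - 27)(s^4 - 4s^3 + 48s^2 - 481s - 3204) + (96s^3 + 1308s^2 - 12396s - 64368)
  s^4 - 4s^3 + 48s^2 - 481s - 3204 = ((1/96)s - 47/256)(96s^3 + 1308s^2 - 12396s - 64368) + ((26705/64)s^2 - (133525/64)s - 240345/16)
  96s^3 + 1308s^2 - 12396s - 64368 = ((6144/26705)s + 114432/26705)((26705/64)s^2 - (133525/64)s - 240345/16) + (0)
Last nonzero remainder: (26705/64)s^2 - (133525/64)s - 240345/16. Dividing through by 26705/64 gives the monic gcd s^2 - 5s - 36.

s^2 - 5s - 36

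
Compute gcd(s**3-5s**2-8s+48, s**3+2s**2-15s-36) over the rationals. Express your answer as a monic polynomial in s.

s**2-s-12

By polynomial division,
  s**3-5s**2-8s+48 = (s**3+2s**2-15s-36) + (-7s**2+7s+84)
  s**3+2s**2-15s-36 = (-(1/7)s-3/7)(-7s**2+7s+84) + (0)
Last nonzero remainder: -7s**2+7s+84. Dividing through by -7 gives the monic gcd s**2-s-12.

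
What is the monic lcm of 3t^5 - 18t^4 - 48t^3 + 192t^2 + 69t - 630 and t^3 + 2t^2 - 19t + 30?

t^6 - 52t^4 - 32t^3 + 407t^2 - 72t - 1260

Repeated division with remainder:
  3t^5 - 18t^4 - 48t^3 + 192t^2 + 69t - 630 = (3t^2 - 24t + 57)(t^3 + 2t^2 - 19t + 30) + (-468t^2 + 1872t - 2340)
  t^3 + 2t^2 - 19t + 30 = (-(1/468)t - 1/78)(-468t^2 + 1872t - 2340) + (0)
Last nonzero remainder: -468t^2 + 1872t - 2340. Dividing through by -468 gives the monic gcd t^2 - 4t + 5.
Then lcm(f, g) = f·g / gcd(f, g); expanding and making the result monic gives the answer.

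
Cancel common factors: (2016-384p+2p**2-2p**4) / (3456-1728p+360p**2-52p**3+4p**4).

Apply the Euclidean algorithm:
  -2p**4+2p**2-384p+2016 = (-1/2)(4p**4-52p**3+360p**2-1728p+3456) + (-26p**3+182p**2-1248p+3744)
  4p**4-52p**3+360p**2-1728p+3456 = (-(2/13)p+12/13)(-26p**3+182p**2-1248p+3744) + (0)
Last nonzero remainder: -26p**3+182p**2-1248p+3744. Dividing through by -26 gives the monic gcd p**3-7p**2+48p-144.
Cancel p**3-7p**2+48p-144 from numerator and denominator to get the reduced form.

(-7-p)/(-12+2p)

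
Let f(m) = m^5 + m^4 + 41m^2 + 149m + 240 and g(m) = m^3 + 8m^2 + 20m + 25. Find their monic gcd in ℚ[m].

Euclidean algorithm in ℚ[m]:
  m^5 + m^4 + 41m^2 + 149m + 240 = (m^2 - 7m + 36)(m^3 + 8m^2 + 20m + 25) + (-132m^2 - 396m - 660)
  m^3 + 8m^2 + 20m + 25 = (-(1/132)m - 5/132)(-132m^2 - 396m - 660) + (0)
Last nonzero remainder: -132m^2 - 396m - 660. Dividing through by -132 gives the monic gcd m^2 + 3m + 5.

m^2 + 3m + 5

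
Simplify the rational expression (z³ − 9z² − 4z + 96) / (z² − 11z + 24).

Repeated division with remainder:
  z³ − 9z² − 4z + 96 = (z + 2)(z² − 11z + 24) + (−6z + 48)
  z² − 11z + 24 = (−(1/6)z + 1/2)(−6z + 48) + (0)
Last nonzero remainder: −6z + 48. Dividing through by −6 gives the monic gcd z − 8.
Cancel z − 8 from numerator and denominator to get the reduced form.

(z² − z − 12)/(z − 3)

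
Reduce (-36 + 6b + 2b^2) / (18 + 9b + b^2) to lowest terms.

(-6 + 2b)/(3 + b)

Euclidean algorithm in ℚ[b]:
  2b^2 + 6b - 36 = (2)(b^2 + 9b + 18) + (-12b - 72)
  b^2 + 9b + 18 = (-(1/12)b - 1/4)(-12b - 72) + (0)
Last nonzero remainder: -12b - 72. Dividing through by -12 gives the monic gcd b + 6.
Cancel b + 6 from numerator and denominator to get the reduced form.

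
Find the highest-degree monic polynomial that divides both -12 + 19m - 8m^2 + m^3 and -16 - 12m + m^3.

-4 + m

By polynomial division,
  m^3 - 8m^2 + 19m - 12 = (m^3 - 12m - 16) + (-8m^2 + 31m + 4)
  m^3 - 12m - 16 = (-(1/8)m - 31/64)(-8m^2 + 31m + 4) + ((225/64)m - 225/16)
  -8m^2 + 31m + 4 = (-(512/225)m - 64/225)((225/64)m - 225/16) + (0)
Last nonzero remainder: (225/64)m - 225/16. Dividing through by 225/64 gives the monic gcd m - 4.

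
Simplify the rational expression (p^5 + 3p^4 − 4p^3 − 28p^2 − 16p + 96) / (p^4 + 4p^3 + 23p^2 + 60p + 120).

By polynomial division,
  p^5 + 3p^4 − 4p^3 − 28p^2 − 16p + 96 = (p − 1)(p^4 + 4p^3 + 23p^2 + 60p + 120) + (−23p^3 − 65p^2 − 76p + 216)
  p^4 + 4p^3 + 23p^2 + 60p + 120 = (−(1/23)p − 27/529)(−23p^3 − 65p^2 − 76p + 216) + ((8664/529)p^2 + (34656/529)p + 69312/529)
  −23p^3 − 65p^2 − 76p + 216 = (−(12167/8664)p + 4761/2888)((8664/529)p^2 + (34656/529)p + 69312/529) + (0)
Last nonzero remainder: (8664/529)p^2 + (34656/529)p + 69312/529. Dividing through by 8664/529 gives the monic gcd p^2 + 4p + 8.
Cancel p^2 + 4p + 8 from numerator and denominator to get the reduced form.

(p^3 − p^2 − 8p + 12)/(p^2 + 15)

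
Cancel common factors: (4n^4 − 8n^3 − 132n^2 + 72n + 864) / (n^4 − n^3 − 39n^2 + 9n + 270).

Euclidean algorithm in ℚ[n]:
  4n^4 − 8n^3 − 132n^2 + 72n + 864 = (4)(n^4 − n^3 − 39n^2 + 9n + 270) + (−4n^3 + 24n^2 + 36n − 216)
  n^4 − n^3 − 39n^2 + 9n + 270 = (−(1/4)n − 5/4)(−4n^3 + 24n^2 + 36n − 216) + (0)
Last nonzero remainder: −4n^3 + 24n^2 + 36n − 216. Dividing through by −4 gives the monic gcd n^3 − 6n^2 − 9n + 54.
Cancel n^3 − 6n^2 − 9n + 54 from numerator and denominator to get the reduced form.

(4n + 16)/(n + 5)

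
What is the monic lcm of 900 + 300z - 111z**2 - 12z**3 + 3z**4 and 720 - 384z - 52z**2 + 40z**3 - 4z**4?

-1800 - 300z + 622z**2 + 87z**3 - 47z**4 - 3z**5 + z**6

Apply the Euclidean algorithm:
  3z**4 - 12z**3 - 111z**2 + 300z + 900 = (-3/4)(-4z**4 + 40z**3 - 52z**2 - 384z + 720) + (18z**3 - 150z**2 + 12z + 1440)
  -4z**4 + 40z**3 - 52z**2 - 384z + 720 = (-(2/9)z + 10/27)(18z**3 - 150z**2 + 12z + 1440) + ((56/9)z**2 - (616/9)z + 560/3)
  18z**3 - 150z**2 + 12z + 1440 = ((81/28)z + 54/7)((56/9)z**2 - (616/9)z + 560/3) + (0)
Last nonzero remainder: (56/9)z**2 - (616/9)z + 560/3. Dividing through by 56/9 gives the monic gcd z**2 - 11z + 30.
Then lcm(f, g) = f·g / gcd(f, g); expanding and making the result monic gives the answer.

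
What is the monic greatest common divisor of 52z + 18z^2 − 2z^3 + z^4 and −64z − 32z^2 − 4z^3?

Euclidean algorithm in ℚ[z]:
  z^4 − 2z^3 + 18z^2 + 52z = (−(1/4)z + 5/2)(−4z^3 − 32z^2 − 64z) + (82z^2 + 212z)
  −4z^3 − 32z^2 − 64z = (−(2/41)z − 444/1681)(82z^2 + 212z) + (−(13456/1681)z)
  82z^2 + 212z = (−(68921/6728)z − 89093/3364)(−(13456/1681)z) + (0)
Last nonzero remainder: −(13456/1681)z. Dividing through by −13456/1681 gives the monic gcd z.

z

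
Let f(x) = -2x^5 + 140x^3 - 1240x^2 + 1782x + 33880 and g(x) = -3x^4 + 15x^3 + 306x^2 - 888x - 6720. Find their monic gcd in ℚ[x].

Apply the Euclidean algorithm:
  -2x^5 + 140x^3 - 1240x^2 + 1782x + 33880 = ((2/3)x + 10/3)(-3x^4 + 15x^3 + 306x^2 - 888x - 6720) + (-114x^3 - 1668x^2 + 9222x + 56280)
  -3x^4 + 15x^3 + 306x^2 - 888x - 6720 = ((1/38)x - 373/722)(-114x^3 - 1668x^2 + 9222x + 56280) + (-(288225/361)x^2 + (864675/361)x + 8070300/361)
  -114x^3 - 1668x^2 + 9222x + 56280 = ((13718/96075)x + 48374/19215)(-(288225/361)x^2 + (864675/361)x + 8070300/361) + (0)
Last nonzero remainder: -(288225/361)x^2 + (864675/361)x + 8070300/361. Dividing through by -288225/361 gives the monic gcd x^2 - 3x - 28.

x^2 - 3x - 28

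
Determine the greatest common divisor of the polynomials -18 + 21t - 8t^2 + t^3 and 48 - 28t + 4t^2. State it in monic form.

-3 + t

Euclidean algorithm in ℚ[t]:
  t^3 - 8t^2 + 21t - 18 = ((1/4)t - 1/4)(4t^2 - 28t + 48) + (2t - 6)
  4t^2 - 28t + 48 = (2t - 8)(2t - 6) + (0)
Last nonzero remainder: 2t - 6. Dividing through by 2 gives the monic gcd t - 3.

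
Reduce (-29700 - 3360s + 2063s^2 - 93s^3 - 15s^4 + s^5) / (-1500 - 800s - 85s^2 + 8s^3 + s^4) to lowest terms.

Apply the Euclidean algorithm:
  s^5 - 15s^4 - 93s^3 + 2063s^2 - 3360s - 29700 = (s - 23)(s^4 + 8s^3 - 85s^2 - 800s - 1500) + (176s^3 + 908s^2 - 20260s - 64200)
  s^4 + 8s^3 - 85s^2 - 800s - 1500 = ((1/176)s + 125/7744)(176s^3 + 908s^2 - 20260s - 64200) + ((29925/1936)s^2 - (209475/1936)s - 448875/968)
  176s^3 + 908s^2 - 20260s - 64200 = ((340736/29925)s + 828608/5985)((29925/1936)s^2 - (209475/1936)s - 448875/968) + (0)
Last nonzero remainder: (29925/1936)s^2 - (209475/1936)s - 448875/968. Dividing through by 29925/1936 gives the monic gcd s^2 - 7s - 30.
Cancel s^2 - 7s - 30 from numerator and denominator to get the reduced form.

(990 - 119s - 8s^2 + s^3)/(50 + 15s + s^2)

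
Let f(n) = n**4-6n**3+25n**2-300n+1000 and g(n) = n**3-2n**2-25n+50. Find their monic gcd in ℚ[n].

n-5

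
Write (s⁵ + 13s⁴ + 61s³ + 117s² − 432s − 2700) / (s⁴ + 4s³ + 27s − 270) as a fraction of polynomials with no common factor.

(s³ + 10s² + 49s + 150)/(s² + s + 15)

By polynomial division,
  s⁵ + 13s⁴ + 61s³ + 117s² − 432s − 2700 = (s + 9)(s⁴ + 4s³ + 27s − 270) + (25s³ + 90s² − 405s − 270)
  s⁴ + 4s³ + 27s − 270 = ((1/25)s + 2/125)(25s³ + 90s² − 405s − 270) + ((369/25)s² + (1107/25)s − 6642/25)
  25s³ + 90s² − 405s − 270 = ((625/369)s + 125/123)((369/25)s² + (1107/25)s − 6642/25) + (0)
Last nonzero remainder: (369/25)s² + (1107/25)s − 6642/25. Dividing through by 369/25 gives the monic gcd s² + 3s − 18.
Cancel s² + 3s − 18 from numerator and denominator to get the reduced form.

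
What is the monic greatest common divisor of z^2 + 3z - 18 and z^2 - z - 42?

Repeated division with remainder:
  z^2 + 3z - 18 = (z^2 - z - 42) + (4z + 24)
  z^2 - z - 42 = ((1/4)z - 7/4)(4z + 24) + (0)
Last nonzero remainder: 4z + 24. Dividing through by 4 gives the monic gcd z + 6.

z + 6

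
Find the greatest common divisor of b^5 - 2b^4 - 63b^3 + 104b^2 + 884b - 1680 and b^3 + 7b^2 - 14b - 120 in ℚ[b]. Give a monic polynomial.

b^3 + 7b^2 - 14b - 120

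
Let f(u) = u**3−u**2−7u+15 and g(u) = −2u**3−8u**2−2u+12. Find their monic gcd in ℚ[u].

u+3

Euclidean algorithm in ℚ[u]:
  u**3−u**2−7u+15 = (−1/2)(−2u**3−8u**2−2u+12) + (−5u**2−8u+21)
  −2u**3−8u**2−2u+12 = ((2/5)u+24/25)(−5u**2−8u+21) + (−(68/25)u−204/25)
  −5u**2−8u+21 = ((125/68)u−175/68)(−(68/25)u−204/25) + (0)
Last nonzero remainder: −(68/25)u−204/25. Dividing through by −68/25 gives the monic gcd u+3.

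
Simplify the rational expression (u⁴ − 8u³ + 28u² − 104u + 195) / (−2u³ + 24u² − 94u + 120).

(−u² − 13)/(2u − 8)

Apply the Euclidean algorithm:
  u⁴ − 8u³ + 28u² − 104u + 195 = (−(1/2)u − 2)(−2u³ + 24u² − 94u + 120) + (29u² − 232u + 435)
  −2u³ + 24u² − 94u + 120 = (−(2/29)u + 8/29)(29u² − 232u + 435) + (0)
Last nonzero remainder: 29u² − 232u + 435. Dividing through by 29 gives the monic gcd u² − 8u + 15.
Cancel u² − 8u + 15 from numerator and denominator to get the reduced form.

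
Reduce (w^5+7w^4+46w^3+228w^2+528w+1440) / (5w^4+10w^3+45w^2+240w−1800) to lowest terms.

(w^2+2w+12)/(5w−15)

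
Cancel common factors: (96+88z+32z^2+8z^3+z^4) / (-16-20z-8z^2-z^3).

Euclidean algorithm in ℚ[z]:
  z^4+8z^3+32z^2+88z+96 = (-z)(-z^3-8z^2-20z-16) + (12z^2+72z+96)
  -z^3-8z^2-20z-16 = (-(1/12)z-1/6)(12z^2+72z+96) + (0)
Last nonzero remainder: 12z^2+72z+96. Dividing through by 12 gives the monic gcd z^2+6z+8.
Cancel z^2+6z+8 from numerator and denominator to get the reduced form.

(-12-2z-z^2)/(2+z)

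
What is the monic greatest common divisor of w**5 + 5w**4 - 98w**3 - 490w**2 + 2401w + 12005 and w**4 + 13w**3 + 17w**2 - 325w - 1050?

Euclidean algorithm in ℚ[w]:
  w**5 + 5w**4 - 98w**3 - 490w**2 + 2401w + 12005 = (w - 8)(w**4 + 13w**3 + 17w**2 - 325w - 1050) + (-11w**3 - 29w**2 + 851w + 3605)
  w**4 + 13w**3 + 17w**2 - 325w - 1050 = (-(1/11)w - 114/121)(-11w**3 - 29w**2 + 851w + 3605) + ((8112/121)w**2 + (97344/121)w + 283920/121)
  -11w**3 - 29w**2 + 851w + 3605 = (-(1331/8112)w + 12463/8112)((8112/121)w**2 + (97344/121)w + 283920/121) + (0)
Last nonzero remainder: (8112/121)w**2 + (97344/121)w + 283920/121. Dividing through by 8112/121 gives the monic gcd w**2 + 12w + 35.

w**2 + 12w + 35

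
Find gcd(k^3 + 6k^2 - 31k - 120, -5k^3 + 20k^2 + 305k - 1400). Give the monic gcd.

k^2 + 3k - 40

By polynomial division,
  k^3 + 6k^2 - 31k - 120 = (-1/5)(-5k^3 + 20k^2 + 305k - 1400) + (10k^2 + 30k - 400)
  -5k^3 + 20k^2 + 305k - 1400 = (-(1/2)k + 7/2)(10k^2 + 30k - 400) + (0)
Last nonzero remainder: 10k^2 + 30k - 400. Dividing through by 10 gives the monic gcd k^2 + 3k - 40.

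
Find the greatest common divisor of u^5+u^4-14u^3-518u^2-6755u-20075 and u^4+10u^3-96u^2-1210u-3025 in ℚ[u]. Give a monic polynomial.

Repeated division with remainder:
  u^5+u^4-14u^3-518u^2-6755u-20075 = (u-9)(u^4+10u^3-96u^2-1210u-3025) + (172u^3-172u^2-14620u-47300)
  u^4+10u^3-96u^2-1210u-3025 = ((1/172)u+11/172)(172u^3-172u^2-14620u-47300) + (0)
Last nonzero remainder: 172u^3-172u^2-14620u-47300. Dividing through by 172 gives the monic gcd u^3-u^2-85u-275.

u^3-u^2-85u-275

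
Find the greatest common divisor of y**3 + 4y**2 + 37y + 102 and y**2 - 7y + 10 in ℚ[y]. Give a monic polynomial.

Repeated division with remainder:
  y**3 + 4y**2 + 37y + 102 = (y + 11)(y**2 - 7y + 10) + (104y - 8)
  y**2 - 7y + 10 = ((1/104)y - 45/676)(104y - 8) + (1600/169)
  104y - 8 = ((2197/200)y - 169/200)(1600/169) + (0)
The last nonzero remainder is the constant 1600/169, so the polynomials are coprime and gcd = 1.

1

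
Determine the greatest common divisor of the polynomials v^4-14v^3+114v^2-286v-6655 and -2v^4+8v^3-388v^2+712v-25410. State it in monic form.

Euclidean algorithm in ℚ[v]:
  v^4-14v^3+114v^2-286v-6655 = (-1/2)(-2v^4+8v^3-388v^2+712v-25410) + (-10v^3-80v^2+70v-19360)
  -2v^4+8v^3-388v^2+712v-25410 = ((1/5)v-12/5)(-10v^3-80v^2+70v-19360) + (-594v^2+4752v-71874)
  -10v^3-80v^2+70v-19360 = ((5/297)v+80/297)(-594v^2+4752v-71874) + (0)
Last nonzero remainder: -594v^2+4752v-71874. Dividing through by -594 gives the monic gcd v^2-8v+121.

v^2-8v+121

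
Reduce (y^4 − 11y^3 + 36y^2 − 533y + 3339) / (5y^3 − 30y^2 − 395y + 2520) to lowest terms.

Euclidean algorithm in ℚ[y]:
  y^4 − 11y^3 + 36y^2 − 533y + 3339 = ((1/5)y − 1)(5y^3 − 30y^2 − 395y + 2520) + (85y^2 − 1432y + 5859)
  5y^3 − 30y^2 − 395y + 2520 = ((1/17)y + 922/1445)(85y^2 − 1432y + 5859) + ((251514/1445)y − 1760598/1445)
  85y^2 − 1432y + 5859 = ((122825/251514)y − 134385/27946)((251514/1445)y − 1760598/1445) + (0)
Last nonzero remainder: (251514/1445)y − 1760598/1445. Dividing through by 251514/1445 gives the monic gcd y − 7.
Cancel y − 7 from numerator and denominator to get the reduced form.

(y^3 − 4y^2 + 8y − 477)/(5y^2 + 5y − 360)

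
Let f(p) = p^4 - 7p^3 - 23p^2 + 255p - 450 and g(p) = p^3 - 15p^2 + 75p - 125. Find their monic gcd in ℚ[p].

p^2 - 10p + 25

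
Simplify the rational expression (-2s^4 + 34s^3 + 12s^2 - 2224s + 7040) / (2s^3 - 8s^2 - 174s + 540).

Apply the Euclidean algorithm:
  -2s^4 + 34s^3 + 12s^2 - 2224s + 7040 = (-s + 13)(2s^3 - 8s^2 - 174s + 540) + (-58s^2 + 578s + 20)
  2s^3 - 8s^2 - 174s + 540 = (-(1/29)s - 173/841)(-58s^2 + 578s + 20) + (-(45760/841)s + 457600/841)
  -58s^2 + 578s + 20 = ((24389/22880)s + 841/22880)(-(45760/841)s + 457600/841) + (0)
Last nonzero remainder: -(45760/841)s + 457600/841. Dividing through by -45760/841 gives the monic gcd s - 10.
Cancel s - 10 from numerator and denominator to get the reduced form.

(-s^3 + 7s^2 + 76s - 352)/(s^2 + 6s - 27)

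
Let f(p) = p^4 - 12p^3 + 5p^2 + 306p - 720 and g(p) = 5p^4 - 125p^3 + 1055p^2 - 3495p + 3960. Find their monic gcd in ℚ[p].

p^2 - 11p + 24

Repeated division with remainder:
  p^4 - 12p^3 + 5p^2 + 306p - 720 = (1/5)(5p^4 - 125p^3 + 1055p^2 - 3495p + 3960) + (13p^3 - 206p^2 + 1005p - 1512)
  5p^4 - 125p^3 + 1055p^2 - 3495p + 3960 = ((5/13)p - 595/169)(13p^3 - 206p^2 + 1005p - 1512) + (-(9600/169)p^2 + (105600/169)p - 230400/169)
  13p^3 - 206p^2 + 1005p - 1512 = (-(2197/9600)p + 3549/3200)(-(9600/169)p^2 + (105600/169)p - 230400/169) + (0)
Last nonzero remainder: -(9600/169)p^2 + (105600/169)p - 230400/169. Dividing through by -9600/169 gives the monic gcd p^2 - 11p + 24.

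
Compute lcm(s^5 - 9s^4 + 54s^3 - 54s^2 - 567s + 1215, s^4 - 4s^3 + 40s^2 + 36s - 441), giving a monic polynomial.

By polynomial division,
  s^5 - 9s^4 + 54s^3 - 54s^2 - 567s + 1215 = (s - 5)(s^4 - 4s^3 + 40s^2 + 36s - 441) + (-6s^3 + 110s^2 + 54s - 990)
  s^4 - 4s^3 + 40s^2 + 36s - 441 = (-(1/6)s - 43/18)(-6s^3 + 110s^2 + 54s - 990) + ((2806/9)s^2 - 2806)
  -6s^3 + 110s^2 + 54s - 990 = (-(27/1403)s + 495/1403)((2806/9)s^2 - 2806) + (0)
Last nonzero remainder: (2806/9)s^2 - 2806. Dividing through by 2806/9 gives the monic gcd s^2 - 9.
Then lcm(f, g) = f·g / gcd(f, g); expanding and making the result monic gives the answer.

s^7 - 13s^6 + 139s^5 - 711s^4 + 2295s^3 + 837s^2 - 32643s + 59535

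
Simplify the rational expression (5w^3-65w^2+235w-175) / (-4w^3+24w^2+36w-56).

(-5w+25)/(4w+8)

Apply the Euclidean algorithm:
  5w^3-65w^2+235w-175 = (-5/4)(-4w^3+24w^2+36w-56) + (-35w^2+280w-245)
  -4w^3+24w^2+36w-56 = ((4/35)w+8/35)(-35w^2+280w-245) + (0)
Last nonzero remainder: -35w^2+280w-245. Dividing through by -35 gives the monic gcd w^2-8w+7.
Cancel w^2-8w+7 from numerator and denominator to get the reduced form.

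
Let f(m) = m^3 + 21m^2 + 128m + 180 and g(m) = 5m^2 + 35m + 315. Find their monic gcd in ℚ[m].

1

By polynomial division,
  m^3 + 21m^2 + 128m + 180 = ((1/5)m + 14/5)(5m^2 + 35m + 315) + (-33m - 702)
  5m^2 + 35m + 315 = (-(5/33)m + 785/363)(-33m - 702) + (221805/121)
  -33m - 702 = (-(1331/73935)m - 3146/8215)(221805/121) + (0)
The last nonzero remainder is the constant 221805/121, so the polynomials are coprime and gcd = 1.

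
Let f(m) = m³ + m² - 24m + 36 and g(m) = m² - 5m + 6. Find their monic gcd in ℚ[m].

By polynomial division,
  m³ + m² - 24m + 36 = (m + 6)(m² - 5m + 6) + (0)
The last nonzero remainder m² - 5m + 6 is already monic.

m² - 5m + 6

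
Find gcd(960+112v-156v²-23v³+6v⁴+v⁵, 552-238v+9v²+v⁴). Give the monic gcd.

Euclidean algorithm in ℚ[v]:
  v⁵+6v⁴-23v³-156v²+112v+960 = (v+6)(v⁴+9v²-238v+552) + (-32v³+28v²+988v-2352)
  v⁴+9v²-238v+552 = (-(1/32)v-7/256)(-32v³+28v²+988v-2352) + ((2601/64)v²-(18207/64)v+7803/16)
  -32v³+28v²+988v-2352 = (-(2048/2601)v-12544/2601)((2601/64)v²-(18207/64)v+7803/16) + (0)
Last nonzero remainder: (2601/64)v²-(18207/64)v+7803/16. Dividing through by 2601/64 gives the monic gcd v²-7v+12.

12-7v+v²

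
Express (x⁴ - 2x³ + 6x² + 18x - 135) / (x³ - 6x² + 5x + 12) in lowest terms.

(x³ + x² + 9x + 45)/(x² - 3x - 4)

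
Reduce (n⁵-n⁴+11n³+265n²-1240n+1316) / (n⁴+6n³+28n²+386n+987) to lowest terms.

(n²-4n+4)/(n+3)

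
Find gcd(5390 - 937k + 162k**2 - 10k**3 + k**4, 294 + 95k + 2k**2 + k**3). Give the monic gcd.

Repeated division with remainder:
  k**4 - 10k**3 + 162k**2 - 937k + 5390 = (k - 12)(k**3 + 2k**2 + 95k + 294) + (91k**2 - 91k + 8918)
  k**3 + 2k**2 + 95k + 294 = ((1/91)k + 3/91)(91k**2 - 91k + 8918) + (0)
Last nonzero remainder: 91k**2 - 91k + 8918. Dividing through by 91 gives the monic gcd k**2 - k + 98.

98 - k + k**2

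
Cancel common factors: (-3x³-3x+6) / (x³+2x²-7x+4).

(-3x²-3x-6)/(x²+3x-4)

Repeated division with remainder:
  -3x³-3x+6 = (-3)(x³+2x²-7x+4) + (6x²-24x+18)
  x³+2x²-7x+4 = ((1/6)x+1)(6x²-24x+18) + (14x-14)
  6x²-24x+18 = ((3/7)x-9/7)(14x-14) + (0)
Last nonzero remainder: 14x-14. Dividing through by 14 gives the monic gcd x-1.
Cancel x-1 from numerator and denominator to get the reduced form.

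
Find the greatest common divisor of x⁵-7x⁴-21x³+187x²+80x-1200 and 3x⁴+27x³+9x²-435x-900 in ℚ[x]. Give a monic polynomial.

By polynomial division,
  x⁵-7x⁴-21x³+187x²+80x-1200 = ((1/3)x-16/3)(3x⁴+27x³+9x²-435x-900) + (120x³+380x²-1940x-6000)
  3x⁴+27x³+9x²-435x-900 = ((1/40)x+7/48)(120x³+380x²-1940x-6000) + ((25/12)x²-(25/12)x-25)
  120x³+380x²-1940x-6000 = ((288/5)x+240)((25/12)x²-(25/12)x-25) + (0)
Last nonzero remainder: (25/12)x²-(25/12)x-25. Dividing through by 25/12 gives the monic gcd x²-x-12.

x²-x-12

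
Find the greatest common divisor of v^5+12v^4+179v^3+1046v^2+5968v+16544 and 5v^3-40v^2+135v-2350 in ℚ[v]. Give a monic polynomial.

Repeated division with remainder:
  v^5+12v^4+179v^3+1046v^2+5968v+16544 = ((1/5)v^2+4v+312/5)(5v^3-40v^2+135v-2350) + (3472v^2+6944v+163184)
  5v^3-40v^2+135v-2350 = ((5/3472)v-25/1736)(3472v^2+6944v+163184) + (0)
Last nonzero remainder: 3472v^2+6944v+163184. Dividing through by 3472 gives the monic gcd v^2+2v+47.

v^2+2v+47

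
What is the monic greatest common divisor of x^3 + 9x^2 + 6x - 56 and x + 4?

Repeated division with remainder:
  x^3 + 9x^2 + 6x - 56 = (x^2 + 5x - 14)(x + 4) + (0)
The last nonzero remainder x + 4 is already monic.

x + 4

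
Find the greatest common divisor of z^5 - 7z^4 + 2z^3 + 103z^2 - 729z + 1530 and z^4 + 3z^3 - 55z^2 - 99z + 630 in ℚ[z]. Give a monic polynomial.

z^3 - 4z^2 - 27z + 90

By polynomial division,
  z^5 - 7z^4 + 2z^3 + 103z^2 - 729z + 1530 = (z - 10)(z^4 + 3z^3 - 55z^2 - 99z + 630) + (87z^3 - 348z^2 - 2349z + 7830)
  z^4 + 3z^3 - 55z^2 - 99z + 630 = ((1/87)z + 7/87)(87z^3 - 348z^2 - 2349z + 7830) + (0)
Last nonzero remainder: 87z^3 - 348z^2 - 2349z + 7830. Dividing through by 87 gives the monic gcd z^3 - 4z^2 - 27z + 90.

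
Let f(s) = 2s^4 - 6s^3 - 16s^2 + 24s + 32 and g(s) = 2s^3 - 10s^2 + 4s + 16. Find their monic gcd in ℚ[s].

s^3 - 5s^2 + 2s + 8

Euclidean algorithm in ℚ[s]:
  2s^4 - 6s^3 - 16s^2 + 24s + 32 = (s + 2)(2s^3 - 10s^2 + 4s + 16) + (0)
Last nonzero remainder: 2s^3 - 10s^2 + 4s + 16. Dividing through by 2 gives the monic gcd s^3 - 5s^2 + 2s + 8.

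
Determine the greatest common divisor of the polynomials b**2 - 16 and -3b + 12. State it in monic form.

b - 4

Euclidean algorithm in ℚ[b]:
  b**2 - 16 = (-(1/3)b - 4/3)(-3b + 12) + (0)
Last nonzero remainder: -3b + 12. Dividing through by -3 gives the monic gcd b - 4.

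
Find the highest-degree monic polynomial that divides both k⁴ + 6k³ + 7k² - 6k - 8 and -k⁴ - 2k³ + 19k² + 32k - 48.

k² + 3k - 4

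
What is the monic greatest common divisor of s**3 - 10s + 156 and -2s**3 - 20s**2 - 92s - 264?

s + 6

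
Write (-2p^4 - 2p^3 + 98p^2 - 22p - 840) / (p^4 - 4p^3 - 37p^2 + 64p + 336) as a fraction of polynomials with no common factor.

(-2p^2 - 4p + 70)/(p^2 - 3p - 28)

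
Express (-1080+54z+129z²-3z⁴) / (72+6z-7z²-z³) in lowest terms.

(-90-3z+3z²)/(6+z)

Repeated division with remainder:
  -3z⁴+129z²+54z-1080 = (3z-21)(-z³-7z²+6z+72) + (-36z²-36z+432)
  -z³-7z²+6z+72 = ((1/36)z+1/6)(-36z²-36z+432) + (0)
Last nonzero remainder: -36z²-36z+432. Dividing through by -36 gives the monic gcd z²+z-12.
Cancel z²+z-12 from numerator and denominator to get the reduced form.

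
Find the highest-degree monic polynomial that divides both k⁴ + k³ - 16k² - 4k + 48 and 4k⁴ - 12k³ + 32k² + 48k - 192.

k² - 4

Apply the Euclidean algorithm:
  k⁴ + k³ - 16k² - 4k + 48 = (1/4)(4k⁴ - 12k³ + 32k² + 48k - 192) + (4k³ - 24k² - 16k + 96)
  4k⁴ - 12k³ + 32k² + 48k - 192 = (k + 3)(4k³ - 24k² - 16k + 96) + (120k² - 480)
  4k³ - 24k² - 16k + 96 = ((1/30)k - 1/5)(120k² - 480) + (0)
Last nonzero remainder: 120k² - 480. Dividing through by 120 gives the monic gcd k² - 4.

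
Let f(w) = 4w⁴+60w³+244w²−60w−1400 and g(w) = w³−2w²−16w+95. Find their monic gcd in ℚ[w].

w+5

Repeated division with remainder:
  4w⁴+60w³+244w²−60w−1400 = (4w+68)(w³−2w²−16w+95) + (444w²+648w−7860)
  w³−2w²−16w+95 = ((1/444)w−32/4107)(444w²+648w−7860) + ((9243/1369)w+46215/1369)
  444w²+648w−7860 = ((202612/3081)w−717356/3081)((9243/1369)w+46215/1369) + (0)
Last nonzero remainder: (9243/1369)w+46215/1369. Dividing through by 9243/1369 gives the monic gcd w+5.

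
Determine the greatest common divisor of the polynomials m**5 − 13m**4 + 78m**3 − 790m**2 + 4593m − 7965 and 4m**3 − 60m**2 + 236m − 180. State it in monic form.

Apply the Euclidean algorithm:
  m**5 − 13m**4 + 78m**3 − 790m**2 + 4593m − 7965 = ((1/4)m**2 + (1/2)m + 49/4)(4m**3 − 60m**2 + 236m − 180) + (−128m**2 + 1792m − 5760)
  4m**3 − 60m**2 + 236m − 180 = (−(1/32)m + 1/32)(−128m**2 + 1792m − 5760) + (0)
Last nonzero remainder: −128m**2 + 1792m − 5760. Dividing through by −128 gives the monic gcd m**2 − 14m + 45.

m**2 − 14m + 45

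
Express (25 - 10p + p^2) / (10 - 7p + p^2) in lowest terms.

(-5 + p)/(-2 + p)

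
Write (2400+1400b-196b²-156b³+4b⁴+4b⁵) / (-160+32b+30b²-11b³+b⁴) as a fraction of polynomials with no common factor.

Apply the Euclidean algorithm:
  4b⁵+4b⁴-156b³-196b²+1400b+2400 = (4b+48)(b⁴-11b³+30b²+32b-160) + (252b³-1764b²+504b+10080)
  b⁴-11b³+30b²+32b-160 = ((1/252)b-1/63)(252b³-1764b²+504b+10080) + (0)
Last nonzero remainder: 252b³-1764b²+504b+10080. Dividing through by 252 gives the monic gcd b³-7b²+2b+40.
Cancel b³-7b²+2b+40 from numerator and denominator to get the reduced form.

(60+32b+4b²)/(-4+b)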